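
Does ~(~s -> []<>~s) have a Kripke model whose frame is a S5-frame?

No, unsatisfiable

1. ~(~s -> []<>~s), w0
2. ~s, w0
3. ~[]<>~s, w0
4. ~<>~s, w1
5. s, w0
Accessibility: w0Rw0, w0Rw1, w1Rw0, w1Rw1
Branch closes: s and ~s both at w0.
All branches of the tableau close; one closing branch shown above.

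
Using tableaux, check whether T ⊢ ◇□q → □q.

Tableau for the negation ¬(◇□q → □q):
1. ¬(◇□q → □q), w0
2. ◇□q, w0
3. ¬□q, w0
4. □q, w1
5. q, w1
6. ¬q, w2
Accessibility: w0Rw0, w0Rw1, w0Rw2, w1Rw1, w2Rw2
The negation has an open branch (countermodel exists).

No, not valid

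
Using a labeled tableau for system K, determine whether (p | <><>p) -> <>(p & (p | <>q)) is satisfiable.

Satisfiable (open branch found)

1. (p | <><>p) -> <>(p & (p | <>q)), w0
2. <>(p & (p | <>q)), w0
3. p & (p | <>q), w1
4. p, w1
5. p | <>q, w1
6. <>q, w1
7. q, w2
Accessibility: w0Rw1, w1Rw2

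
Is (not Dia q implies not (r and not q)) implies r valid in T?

Tableau for the negation not ((not Dia q implies not (r and not q)) implies r):
1. not ((not Dia q implies not (r and not q)) implies r), 0
2. not Dia q implies not (r and not q), 0
3. not r, 0
4. not (r and not q), 0
5. q, 0
Accessibility: 0R0
The negation has an open branch (countermodel exists).

No, not valid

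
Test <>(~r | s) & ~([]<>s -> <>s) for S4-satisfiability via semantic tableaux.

Unsatisfiable (every branch closes)

1. <>(~r | s) & ~([]<>s -> <>s), u
2. <>(~r | s), u   [&-rule on 1]
3. ~([]<>s -> <>s), u   [&-rule on 1]
4. []<>s, u   [~->-rule on 3]
5. ~<>s, u   [~->-rule on 3]
6. <>s, u   [[]-rule on 4 via uRu]
7. ~s, u   [~<>-rule on 5 via uRu]
8. ~r | s, v   [<>-rule on 2: fresh world v, uRv]
9. <>s, v   [[]-rule on 4 via uRv]
10. ~s, v   [~<>-rule on 5 via uRv]
11. ~r, v   [|-rule on 8 (branches; this branch)]
12. s, w   [<>-rule on 6: fresh world w, uRw]
13. <>s, w   [[]-rule on 4 via uRw]
14. ~s, w   [~<>-rule on 5 via uRw]
Accessibility: uRu, uRv, uRw, vRv, wRw
Branch closes: s and ~s both at w.
All branches of the tableau close; one closing branch shown above.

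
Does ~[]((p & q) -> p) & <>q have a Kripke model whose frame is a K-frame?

1. ~[]((p & q) -> p) & <>q, w0
2. ~[]((p & q) -> p), w0
3. <>q, w0
4. ~((p & q) -> p), w1
5. p & q, w1
6. ~p, w1
7. p, w1
8. q, w1
Accessibility: w0Rw1
Branch closes: p and ~p both at w1.
(One branch shown.) All branches close.

Unsatisfiable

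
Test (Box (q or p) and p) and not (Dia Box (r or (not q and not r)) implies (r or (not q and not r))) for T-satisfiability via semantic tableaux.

1. (Box (q or p) and p) and not (Dia Box (r or (not q and not r)) implies (r or (not q and not r))), 0
2. Box (q or p) and p, 0
3. not (Dia Box (r or (not q and not r)) implies (r or (not q and not r))), 0
4. Box (q or p), 0
5. p, 0
6. Dia Box (r or (not q and not r)), 0
7. not (r or (not q and not r)), 0
8. not r, 0
9. not (not q and not r), 0
10. q or p, 0
11. q, 0
12. Box (r or (not q and not r)), 1
13. q or p, 1
14. r or (not q and not r), 1
15. p, 1
16. not q and not r, 1
17. not q, 1
18. not r, 1
Accessibility: 0R0, 0R1, 1R1

Yes, satisfiable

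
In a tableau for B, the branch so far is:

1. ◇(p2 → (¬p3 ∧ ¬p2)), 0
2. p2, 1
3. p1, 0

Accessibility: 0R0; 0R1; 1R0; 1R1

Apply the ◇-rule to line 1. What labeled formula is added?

a fresh world 2 with 0R2, and p2 → (¬p3 ∧ ¬p2) at 2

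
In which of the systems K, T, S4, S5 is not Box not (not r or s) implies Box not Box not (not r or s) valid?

S5

S4-tableau for the negation not (not Box not (not r or s) implies Box not Box not (not r or s)):
1. not (not Box not (not r or s) implies Box not Box not (not r or s)), u
2. not Box not (not r or s), u
3. not Box not Box not (not r or s), u
4. not r or s, v
5. s, v
6. Box not (not r or s), w
7. not (not r or s), w
8. r, w
9. not s, w
Accessibility: uRu, uRv, uRw, vRv, wRw
Complete open branch: countermodel on an S4-frame, so not valid in S4, nor in K, T (the same frame is also a K-frame and a T-frame).
S5-tableau for the negation not (not Box not (not r or s) implies Box not Box not (not r or s)):
1. not (not Box not (not r or s) implies Box not Box not (not r or s)), u
2. not Box not (not r or s), u
3. not Box not Box not (not r or s), u
4. not r or s, v
5. s, v
6. Box not (not r or s), w
7. not (not r or s), u
8. r, u
9. not s, u
10. not (not r or s), v
11. r, v
12. not s, v
Accessibility: uRu, uRv, uRw, vRu, vRv, vRw, wRu, wRv, wRw
Branch closes: s and not s both at v.
Every branch closes (one shown): valid in S5.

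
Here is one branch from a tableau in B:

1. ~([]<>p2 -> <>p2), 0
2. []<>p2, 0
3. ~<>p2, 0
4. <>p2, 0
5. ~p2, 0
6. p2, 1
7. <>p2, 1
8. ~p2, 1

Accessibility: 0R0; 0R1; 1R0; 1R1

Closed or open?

Both p2 and ~p2 appear at 1.

Closed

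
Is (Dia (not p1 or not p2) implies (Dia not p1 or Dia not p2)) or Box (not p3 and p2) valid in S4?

Valid in S4

Tableau for the negation not ((Dia (not p1 or not p2) implies (Dia not p1 or Dia not p2)) or Box (not p3 and p2)):
1. not ((Dia (not p1 or not p2) implies (Dia not p1 or Dia not p2)) or Box (not p3 and p2)), u
2. not (Dia (not p1 or not p2) implies (Dia not p1 or Dia not p2)), u
3. not Box (not p3 and p2), u
4. Dia (not p1 or not p2), u
5. not (Dia not p1 or Dia not p2), u
6. not Dia not p1, u
7. not Dia not p2, u
8. p1, u
9. p2, u
10. not (not p3 and p2), v
11. p1, v
12. p2, v
13. p3, v
14. not p1 or not p2, w
15. p1, w
16. p2, w
17. not p2, w
Accessibility: uRu, uRv, uRw, vRv, wRw
Branch closes: p2 and not p2 both at w.
All branches of the negation close; one closing branch shown above.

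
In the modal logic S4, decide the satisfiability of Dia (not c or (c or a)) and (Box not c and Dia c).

Unsatisfiable

1. Dia (not c or (c or a)) and (Box not c and Dia c), u
2. Dia (not c or (c or a)), u
3. Box not c and Dia c, u
4. Box not c, u
5. Dia c, u
6. not c, u
7. not c or (c or a), v
8. not c, v
9. c or a, v
10. a, v
11. c, w
12. not c, w
Accessibility: uRu, uRv, uRw, vRv, wRw
Branch closes: c and not c both at w.
All branches of the tableau close; one closing branch shown above.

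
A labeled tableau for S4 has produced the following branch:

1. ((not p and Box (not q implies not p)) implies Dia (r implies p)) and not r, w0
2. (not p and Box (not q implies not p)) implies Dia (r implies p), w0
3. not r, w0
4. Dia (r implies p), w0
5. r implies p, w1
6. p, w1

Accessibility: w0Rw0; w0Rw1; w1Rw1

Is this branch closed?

No, open

No world carries both an atom and its negation.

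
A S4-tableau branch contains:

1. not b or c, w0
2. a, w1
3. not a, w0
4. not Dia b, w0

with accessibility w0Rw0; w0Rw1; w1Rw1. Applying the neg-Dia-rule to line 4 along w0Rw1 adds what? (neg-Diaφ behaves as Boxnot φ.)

neg-Diaφ behaves as Boxnot φ: propagate the negated body to each accessible world.

not b, w1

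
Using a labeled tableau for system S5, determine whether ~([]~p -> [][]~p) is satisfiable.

1. ~([]~p -> [][]~p), 0
2. []~p, 0
3. ~[][]~p, 0
4. ~p, 0
5. ~[]~p, 1
6. ~p, 1
7. p, 2
8. ~p, 2
Accessibility: 0R0, 0R1, 0R2, 1R0, 1R1, 1R2, 2R0, 2R1, 2R2
Branch closes: p and ~p both at 2.
Every branch closes; the branch above is one of them.

No, unsatisfiable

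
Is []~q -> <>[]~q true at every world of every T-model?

Valid in T

Tableau for the negation ~([]~q -> <>[]~q):
1. ~([]~q -> <>[]~q), u
2. []~q, u
3. ~<>[]~q, u
4. ~q, u
5. ~[]~q, u
6. q, v
7. ~q, v
Accessibility: uRu, uRv, vRv
Branch closes: q and ~q both at v.
Every branch of the negation's tableau closes; the branch above is one of them.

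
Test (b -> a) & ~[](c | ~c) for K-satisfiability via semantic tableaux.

No, unsatisfiable

1. (b -> a) & ~[](c | ~c), u
2. b -> a, u   [&-rule on 1]
3. ~[](c | ~c), u   [&-rule on 1]
4. a, u   [->-rule on 2 (branches; this branch)]
5. ~(c | ~c), v   [~[]-rule on 3: fresh world v, uRv]
6. ~c, v   [~|-rule on 5]
7. c, v   [~|-rule on 5]
Accessibility: uRv
Branch closes: c and ~c both at v.
Every branch closes; the branch above is one of them.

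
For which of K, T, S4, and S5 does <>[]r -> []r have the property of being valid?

S5-tableau for the negation ~(<>[]r -> []r):
1. ~(<>[]r -> []r), u
2. <>[]r, u
3. ~[]r, u
4. []r, v
5. r, u
6. r, v
7. ~r, w
8. r, w
Accessibility: uRu, uRv, uRw, vRu, vRv, vRw, wRu, wRv, wRw
Branch closes: r and ~r both at w.
Every branch closes (one shown): valid in S5.
S4-tableau for the negation ~(<>[]r -> []r):
1. ~(<>[]r -> []r), u
2. <>[]r, u
3. ~[]r, u
4. []r, v
5. r, v
6. ~r, w
Accessibility: uRu, uRv, uRw, vRv, wRw
Complete open branch: countermodel on an S4-frame, so not valid in S4, nor in K, T (the same frame is also a K-frame and a T-frame).

S5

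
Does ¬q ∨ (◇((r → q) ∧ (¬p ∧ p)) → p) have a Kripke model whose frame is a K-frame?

1. ¬q ∨ (◇((r → q) ∧ (¬p ∧ p)) → p), 0
2. ◇((r → q) ∧ (¬p ∧ p)) → p, 0
3. p, 0

Yes, satisfiable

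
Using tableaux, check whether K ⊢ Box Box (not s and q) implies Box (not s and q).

Tableau for the negation not (Box Box (not s and q) implies Box (not s and q)):
1. not (Box Box (not s and q) implies Box (not s and q)), w0
2. Box Box (not s and q), w0   [neg-implies-rule on 1]
3. not Box (not s and q), w0   [neg-implies-rule on 1]
4. not (not s and q), w1   [neg-Box-rule on 3: fresh world w1, w0Rw1]
5. Box (not s and q), w1   [Box-rule on 2 via w0Rw1]
6. not q, w1   [neg-and-rule on 4 (branches; this branch)]
Accessibility: w0Rw1
The negation has an open branch (countermodel exists).

No, not valid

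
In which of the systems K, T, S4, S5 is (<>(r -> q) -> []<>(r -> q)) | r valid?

S5

S5-tableau for the negation ~((<>(r -> q) -> []<>(r -> q)) | r):
1. ~((<>(r -> q) -> []<>(r -> q)) | r), u
2. ~(<>(r -> q) -> []<>(r -> q)), u
3. ~r, u
4. <>(r -> q), u
5. ~[]<>(r -> q), u
6. r -> q, v
7. q, v
8. ~<>(r -> q), w
9. ~(r -> q), u
10. r, u
11. ~q, u
Accessibility: uRu, uRv, uRw, vRu, vRv, vRw, wRu, wRv, wRw
Branch closes: r and ~r both at u.
Every branch closes (one shown): valid in S5.
S4-tableau for the negation ~((<>(r -> q) -> []<>(r -> q)) | r):
1. ~((<>(r -> q) -> []<>(r -> q)) | r), u
2. ~(<>(r -> q) -> []<>(r -> q)), u
3. ~r, u
4. <>(r -> q), u
5. ~[]<>(r -> q), u
6. r -> q, v
7. q, v
8. ~<>(r -> q), w
9. ~(r -> q), w
10. r, w
11. ~q, w
Accessibility: uRu, uRv, uRw, vRv, wRw
Complete open branch: countermodel on an S4-frame, so not valid in S4, nor in K, T (the same frame is also a K-frame and a T-frame).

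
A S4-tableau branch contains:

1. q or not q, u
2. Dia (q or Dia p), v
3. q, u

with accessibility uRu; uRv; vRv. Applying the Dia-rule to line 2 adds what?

a fresh world w with vRw, and q or Dia p at w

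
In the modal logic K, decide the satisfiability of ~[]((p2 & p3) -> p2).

1. ~[]((p2 & p3) -> p2), 0
2. ~((p2 & p3) -> p2), 1
3. p2 & p3, 1
4. ~p2, 1
5. p2, 1
6. p3, 1
Accessibility: 0R1
Branch closes: p2 and ~p2 both at 1.
All branches of the tableau close; one closing branch shown above.

Unsatisfiable (every branch closes)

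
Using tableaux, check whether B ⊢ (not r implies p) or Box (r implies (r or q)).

Tableau for the negation not ((not r implies p) or Box (r implies (r or q))):
1. not ((not r implies p) or Box (r implies (r or q))), w0
2. not (not r implies p), w0
3. not Box (r implies (r or q)), w0
4. not r, w0
5. not p, w0
6. not (r implies (r or q)), w1
7. r, w1
8. not (r or q), w1
9. not r, w1
10. not q, w1
Accessibility: w0Rw0, w0Rw1, w1Rw0, w1Rw1
Branch closes: r and not r both at w1.
All branches of the negation close; one closing branch shown above.

Valid in B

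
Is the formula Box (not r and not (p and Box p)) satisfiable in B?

Satisfiable

1. Box (not r and not (p and Box p)), w0
2. not r and not (p and Box p), w0
3. not r, w0
4. not (p and Box p), w0
5. not Box p, w0
6. not p, w1
7. not r and not (p and Box p), w1
8. not r, w1
9. not (p and Box p), w1
10. not Box p, w1
11. not p, w2
Accessibility: w0Rw0, w0Rw1, w1Rw0, w1Rw1, w1Rw2, w2Rw1, w2Rw2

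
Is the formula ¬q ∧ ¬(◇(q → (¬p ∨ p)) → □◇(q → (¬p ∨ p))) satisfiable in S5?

Unsatisfiable

1. ¬q ∧ ¬(◇(q → (¬p ∨ p)) → □◇(q → (¬p ∨ p))), u
2. ¬q, u   [∧-rule on 1]
3. ¬(◇(q → (¬p ∨ p)) → □◇(q → (¬p ∨ p))), u   [∧-rule on 1]
4. ◇(q → (¬p ∨ p)), u   [¬→-rule on 3]
5. ¬□◇(q → (¬p ∨ p)), u   [¬→-rule on 3]
6. q → (¬p ∨ p), v   [◇-rule on 4: fresh world v, uRv]
7. ¬p ∨ p, v   [→-rule on 6 (branches; this branch)]
8. p, v   [∨-rule on 7 (branches; this branch)]
9. ¬◇(q → (¬p ∨ p)), w   [¬□-rule on 5: fresh world w, uRw]
10. ¬(q → (¬p ∨ p)), u   [¬◇-rule on 9 via wRu]
11. q, u   [¬→-rule on 10]
12. ¬(¬p ∨ p), u   [¬→-rule on 10]
Accessibility: uRu, uRv, uRw, vRu, vRv, vRw, wRu, wRv, wRw
Branch closes: q and ¬q both at u.
(One branch shown.) All branches close.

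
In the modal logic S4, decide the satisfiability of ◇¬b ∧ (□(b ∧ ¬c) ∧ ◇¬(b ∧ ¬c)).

1. ◇¬b ∧ (□(b ∧ ¬c) ∧ ◇¬(b ∧ ¬c)), u
2. ◇¬b, u
3. □(b ∧ ¬c) ∧ ◇¬(b ∧ ¬c), u
4. □(b ∧ ¬c), u
5. ◇¬(b ∧ ¬c), u
6. b ∧ ¬c, u
7. b, u
8. ¬c, u
9. ¬b, v
10. b ∧ ¬c, v
11. b, v
12. ¬c, v
Accessibility: uRu, uRv, vRv
Branch closes: b and ¬b both at v.
All branches of the tableau close; one closing branch shown above.

No, unsatisfiable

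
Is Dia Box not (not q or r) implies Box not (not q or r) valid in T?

Tableau for the negation not (Dia Box not (not q or r) implies Box not (not q or r)):
1. not (Dia Box not (not q or r) implies Box not (not q or r)), w0
2. Dia Box not (not q or r), w0
3. not Box not (not q or r), w0
4. Box not (not q or r), w1
5. not (not q or r), w1
6. q, w1
7. not r, w1
8. not q or r, w2
9. r, w2
Accessibility: w0Rw0, w0Rw1, w0Rw2, w1Rw1, w2Rw2
The negation has an open branch (countermodel exists).

Not valid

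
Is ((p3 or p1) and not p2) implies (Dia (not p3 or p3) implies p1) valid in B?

No, not valid

Tableau for the negation not (((p3 or p1) and not p2) implies (Dia (not p3 or p3) implies p1)):
1. not (((p3 or p1) and not p2) implies (Dia (not p3 or p3) implies p1)), u
2. (p3 or p1) and not p2, u
3. not (Dia (not p3 or p3) implies p1), u
4. p3 or p1, u
5. not p2, u
6. Dia (not p3 or p3), u
7. not p1, u
8. p3, u
9. not p3 or p3, v
10. p3, v
Accessibility: uRu, uRv, vRu, vRv
The negation has an open branch (countermodel exists).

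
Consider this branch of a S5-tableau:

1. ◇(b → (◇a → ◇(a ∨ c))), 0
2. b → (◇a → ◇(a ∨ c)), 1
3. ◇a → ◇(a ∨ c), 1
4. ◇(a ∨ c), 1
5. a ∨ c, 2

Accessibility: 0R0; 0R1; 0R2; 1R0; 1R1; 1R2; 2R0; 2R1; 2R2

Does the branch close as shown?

No world carries both an atom and its negation.

Open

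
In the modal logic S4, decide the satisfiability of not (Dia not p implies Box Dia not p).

1. not (Dia not p implies Box Dia not p), 0
2. Dia not p, 0
3. not Box Dia not p, 0
4. not p, 1
5. not Dia not p, 2
6. p, 2
Accessibility: 0R0, 0R1, 0R2, 1R1, 2R2

Satisfiable (open branch found)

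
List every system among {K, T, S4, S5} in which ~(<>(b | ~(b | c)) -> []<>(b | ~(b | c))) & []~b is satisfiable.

S4-tableau for the formula:
1. ~(<>(b | ~(b | c)) -> []<>(b | ~(b | c))) & []~b, u
2. ~(<>(b | ~(b | c)) -> []<>(b | ~(b | c))), u
3. []~b, u
4. <>(b | ~(b | c)), u
5. ~[]<>(b | ~(b | c)), u
6. ~b, u
7. b | ~(b | c), v
8. ~b, v
9. ~(b | c), v
10. ~c, v
11. ~<>(b | ~(b | c)), w
12. ~b, w
13. ~(b | ~(b | c)), w
14. b | c, w
15. c, w
Accessibility: uRu, uRv, uRw, vRv, wRw
Complete open branch: satisfiable in S4, hence also in K, T (this S4-model is also a K-model and a T-model).
S5-tableau for the formula:
1. ~(<>(b | ~(b | c)) -> []<>(b | ~(b | c))) & []~b, u
2. ~(<>(b | ~(b | c)) -> []<>(b | ~(b | c))), u
3. []~b, u
4. <>(b | ~(b | c)), u
5. ~[]<>(b | ~(b | c)), u
6. ~b, u
7. b | ~(b | c), v
8. ~b, v
9. ~(b | c), v
10. ~c, v
11. ~<>(b | ~(b | c)), w
12. ~b, w
13. ~(b | ~(b | c)), u
14. b | c, u
15. ~(b | ~(b | c)), v
16. b | c, v
17. ~(b | ~(b | c)), w
18. b | c, w
19. c, u
20. c, v
Accessibility: uRu, uRv, uRw, vRu, vRv, vRw, wRu, wRv, wRw
Branch closes: c and ~c both at v.
Every branch closes (one shown): unsatisfiable in S5.

K, T, S4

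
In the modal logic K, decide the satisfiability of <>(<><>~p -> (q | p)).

1. <>(<><>~p -> (q | p)), u
2. <><>~p -> (q | p), v   [<>-rule on 1: fresh world v, uRv]
3. q | p, v   [->-rule on 2 (branches; this branch)]
4. p, v   [|-rule on 3 (branches; this branch)]
Accessibility: uRv

Yes, satisfiable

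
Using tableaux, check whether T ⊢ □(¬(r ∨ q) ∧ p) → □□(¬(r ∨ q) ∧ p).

Tableau for the negation ¬(□(¬(r ∨ q) ∧ p) → □□(¬(r ∨ q) ∧ p)):
1. ¬(□(¬(r ∨ q) ∧ p) → □□(¬(r ∨ q) ∧ p)), 0
2. □(¬(r ∨ q) ∧ p), 0
3. ¬□□(¬(r ∨ q) ∧ p), 0
4. ¬(r ∨ q) ∧ p, 0
5. ¬(r ∨ q), 0
6. p, 0
7. ¬r, 0
8. ¬q, 0
9. ¬□(¬(r ∨ q) ∧ p), 1
10. ¬(r ∨ q) ∧ p, 1
11. ¬(r ∨ q), 1
12. p, 1
13. ¬r, 1
14. ¬q, 1
15. ¬(¬(r ∨ q) ∧ p), 2
16. ¬p, 2
Accessibility: 0R0, 0R1, 1R1, 1R2, 2R2
The negation has an open branch (countermodel exists).

No, not valid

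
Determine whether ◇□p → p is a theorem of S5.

Valid

Tableau for the negation ¬(◇□p → p):
1. ¬(◇□p → p), w0
2. ◇□p, w0
3. ¬p, w0
4. □p, w1
5. p, w0
Accessibility: w0Rw0, w0Rw1, w1Rw0, w1Rw1
Branch closes: p and ¬p both at w0.
Every branch of the negation's tableau closes; the branch above is one of them.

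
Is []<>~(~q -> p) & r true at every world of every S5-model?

No, not valid

Tableau for the negation ~([]<>~(~q -> p) & r):
1. ~([]<>~(~q -> p) & r), u
2. ~r, u
Accessibility: uRu
The negation has an open branch (countermodel exists).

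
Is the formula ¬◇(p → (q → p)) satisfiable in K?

1. ¬◇(p → (q → p)), w0

Yes, satisfiable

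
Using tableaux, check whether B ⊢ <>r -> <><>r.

Tableau for the negation ~(<>r -> <><>r):
1. ~(<>r -> <><>r), 0
2. <>r, 0
3. ~<><>r, 0
4. ~<>r, 0
5. ~r, 0
6. r, 1
7. ~<>r, 1
8. ~r, 1
Accessibility: 0R0, 0R1, 1R0, 1R1
Branch closes: r and ~r both at 1.
All branches of the negation close; one closing branch shown above.

Valid in B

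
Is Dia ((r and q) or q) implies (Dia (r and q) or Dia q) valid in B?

Valid in B

Tableau for the negation not (Dia ((r and q) or q) implies (Dia (r and q) or Dia q)):
1. not (Dia ((r and q) or q) implies (Dia (r and q) or Dia q)), u
2. Dia ((r and q) or q), u   [neg-implies-rule on 1]
3. not (Dia (r and q) or Dia q), u   [neg-implies-rule on 1]
4. not Dia (r and q), u   [neg-or-rule on 3]
5. not Dia q, u   [neg-or-rule on 3]
6. not (r and q), u   [neg-Dia-rule on 4 via uRu]
7. not q, u   [neg-Dia-rule on 5 via uRu]
8. (r and q) or q, v   [Dia-rule on 2: fresh world v, uRv]
9. not (r and q), v   [neg-Dia-rule on 4 via uRv]
10. not q, v   [neg-Dia-rule on 5 via uRv]
11. r and q, v   [or-rule on 8 (branches; this branch)]
12. r, v   [and-rule on 11]
13. q, v   [and-rule on 11]
Accessibility: uRu, uRv, vRu, vRv
Branch closes: q and not q both at v.
Every branch of the negation's tableau closes; the branch above is one of them.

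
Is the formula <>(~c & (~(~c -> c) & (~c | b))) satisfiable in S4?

Satisfiable (open branch found)

1. <>(~c & (~(~c -> c) & (~c | b))), w0
2. ~c & (~(~c -> c) & (~c | b)), w1
3. ~c, w1
4. ~(~c -> c) & (~c | b), w1
5. ~(~c -> c), w1
6. ~c | b, w1
7. b, w1
Accessibility: w0Rw0, w0Rw1, w1Rw1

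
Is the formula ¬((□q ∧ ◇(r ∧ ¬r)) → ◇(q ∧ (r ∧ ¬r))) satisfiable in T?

Unsatisfiable (every branch closes)

1. ¬((□q ∧ ◇(r ∧ ¬r)) → ◇(q ∧ (r ∧ ¬r))), u
2. □q ∧ ◇(r ∧ ¬r), u
3. ¬◇(q ∧ (r ∧ ¬r)), u
4. □q, u
5. ◇(r ∧ ¬r), u
6. ¬(q ∧ (r ∧ ¬r)), u
7. q, u
8. ¬(r ∧ ¬r), u
9. r, u
10. r ∧ ¬r, v
11. r, v
12. ¬r, v
Accessibility: uRu, uRv, vRv
Branch closes: r and ¬r both at v.
(One branch shown.) All branches close.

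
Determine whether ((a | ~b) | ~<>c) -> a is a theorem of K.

Invalid (countermodel exists)

Tableau for the negation ~(((a | ~b) | ~<>c) -> a):
1. ~(((a | ~b) | ~<>c) -> a), 0
2. (a | ~b) | ~<>c, 0
3. ~a, 0
4. ~<>c, 0
The negation has an open branch (countermodel exists).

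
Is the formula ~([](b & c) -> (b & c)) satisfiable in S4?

No, unsatisfiable

1. ~([](b & c) -> (b & c)), w0
2. [](b & c), w0   [~->-rule on 1]
3. ~(b & c), w0   [~->-rule on 1]
4. b & c, w0   [[]-rule on 2 via w0Rw0]
5. b, w0   [&-rule on 4]
6. c, w0   [&-rule on 4]
7. ~c, w0   [~&-rule on 3 (branches; this branch)]
Accessibility: w0Rw0
Branch closes: c and ~c both at w0.
(One branch shown.) All branches close.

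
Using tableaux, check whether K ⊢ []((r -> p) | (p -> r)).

Yes, valid

Tableau for the negation ~[]((r -> p) | (p -> r)):
1. ~[]((r -> p) | (p -> r)), u
2. ~((r -> p) | (p -> r)), v
3. ~(r -> p), v
4. ~(p -> r), v
5. r, v
6. ~p, v
7. p, v
8. ~r, v
Accessibility: uRv
Branch closes: p and ~p both at v.
All branches of the negation close; one closing branch shown above.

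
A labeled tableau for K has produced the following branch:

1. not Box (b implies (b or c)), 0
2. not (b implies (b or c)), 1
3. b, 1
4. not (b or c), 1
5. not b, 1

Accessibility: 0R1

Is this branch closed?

Yes, closed

Both b and not b appear at 1.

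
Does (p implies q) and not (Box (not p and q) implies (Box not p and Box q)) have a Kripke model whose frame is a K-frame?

1. (p implies q) and not (Box (not p and q) implies (Box not p and Box q)), w0
2. p implies q, w0
3. not (Box (not p and q) implies (Box not p and Box q)), w0
4. Box (not p and q), w0
5. not (Box not p and Box q), w0
6. q, w0
7. not Box q, w0
8. not q, w1
9. not p and q, w1
10. not p, w1
11. q, w1
Accessibility: w0Rw1
Branch closes: q and not q both at w1.
Every branch closes; the branch above is one of them.

No, unsatisfiable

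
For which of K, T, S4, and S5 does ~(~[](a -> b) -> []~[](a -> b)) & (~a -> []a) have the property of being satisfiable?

S4-tableau for the formula:
1. ~(~[](a -> b) -> []~[](a -> b)) & (~a -> []a), 0
2. ~(~[](a -> b) -> []~[](a -> b)), 0
3. ~a -> []a, 0
4. ~[](a -> b), 0
5. ~[]~[](a -> b), 0
6. []a, 0
7. a, 0
8. ~(a -> b), 1
9. a, 1
10. ~b, 1
11. [](a -> b), 2
12. a, 2
13. a -> b, 2
14. b, 2
Accessibility: 0R0, 0R1, 0R2, 1R1, 2R2
Complete open branch: satisfiable in S4, hence also in K, T (this S4-model is also a K-model and a T-model).
S5-tableau for the formula:
1. ~(~[](a -> b) -> []~[](a -> b)) & (~a -> []a), 0
2. ~(~[](a -> b) -> []~[](a -> b)), 0
3. ~a -> []a, 0
4. ~[](a -> b), 0
5. ~[]~[](a -> b), 0
6. []a, 0
7. a, 0
8. ~(a -> b), 1
9. a, 1
10. ~b, 1
11. [](a -> b), 2
12. a, 2
13. a -> b, 0
14. a -> b, 1
15. a -> b, 2
16. b, 0
17. b, 1
Accessibility: 0R0, 0R1, 0R2, 1R0, 1R1, 1R2, 2R0, 2R1, 2R2
Branch closes: b and ~b both at 1.
Every branch closes (one shown): unsatisfiable in S5.

K, T, S4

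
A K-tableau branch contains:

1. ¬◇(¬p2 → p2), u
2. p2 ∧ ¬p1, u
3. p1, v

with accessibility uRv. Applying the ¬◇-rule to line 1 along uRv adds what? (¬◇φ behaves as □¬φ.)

¬(¬p2 → p2), v

¬◇φ behaves as □¬φ: propagate the negated body to each accessible world.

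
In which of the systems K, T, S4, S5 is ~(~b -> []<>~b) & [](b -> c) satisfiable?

K, T, S4

S4-tableau for the formula:
1. ~(~b -> []<>~b) & [](b -> c), 0
2. ~(~b -> []<>~b), 0   [&-rule on 1]
3. [](b -> c), 0   [&-rule on 1]
4. ~b, 0   [~->-rule on 2]
5. ~[]<>~b, 0   [~->-rule on 2]
6. b -> c, 0   [[]-rule on 3 via 0R0]
7. c, 0   [->-rule on 6 (branches; this branch)]
8. ~<>~b, 1   [~[]-rule on 5: fresh world 1, 0R1]
9. b -> c, 1   [[]-rule on 3 via 0R1]
10. b, 1   [~<>-rule on 8 via 1R1]
11. c, 1   [->-rule on 9 (branches; this branch)]
Accessibility: 0R0, 0R1, 1R1
Complete open branch: satisfiable in S4, hence also in K, T (this S4-model is also a K-model and a T-model).
S5-tableau for the formula:
1. ~(~b -> []<>~b) & [](b -> c), 0
2. ~(~b -> []<>~b), 0   [&-rule on 1]
3. [](b -> c), 0   [&-rule on 1]
4. ~b, 0   [~->-rule on 2]
5. ~[]<>~b, 0   [~->-rule on 2]
6. b -> c, 0   [[]-rule on 3 via 0R0]
7. c, 0   [->-rule on 6 (branches; this branch)]
8. ~<>~b, 1   [~[]-rule on 5: fresh world 1, 0R1]
9. b -> c, 1   [[]-rule on 3 via 0R1]
10. b, 0   [~<>-rule on 8 via 1R0]
Accessibility: 0R0, 0R1, 1R0, 1R1
Branch closes: b and ~b both at 0.
Every branch closes (one shown): unsatisfiable in S5.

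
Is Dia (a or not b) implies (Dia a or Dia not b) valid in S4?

Tableau for the negation not (Dia (a or not b) implies (Dia a or Dia not b)):
1. not (Dia (a or not b) implies (Dia a or Dia not b)), u
2. Dia (a or not b), u
3. not (Dia a or Dia not b), u
4. not Dia a, u
5. not Dia not b, u
6. not a, u
7. b, u
8. a or not b, v
9. not a, v
10. b, v
11. not b, v
Accessibility: uRu, uRv, vRv
Branch closes: b and not b both at v.
All branches of the negation close; one closing branch shown above.

Valid in S4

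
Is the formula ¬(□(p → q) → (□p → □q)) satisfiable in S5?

1. ¬(□(p → q) → (□p → □q)), u
2. □(p → q), u
3. ¬(□p → □q), u
4. □p, u
5. ¬□q, u
6. p → q, u
7. p, u
8. q, u
9. ¬q, v
10. p → q, v
11. p, v
12. q, v
Accessibility: uRu, uRv, vRu, vRv
Branch closes: q and ¬q both at v.
Every branch closes; the branch above is one of them.

Unsatisfiable (every branch closes)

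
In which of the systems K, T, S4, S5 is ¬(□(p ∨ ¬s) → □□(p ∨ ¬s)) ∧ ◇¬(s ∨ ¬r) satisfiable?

K, T

S4-tableau for the formula:
1. ¬(□(p ∨ ¬s) → □□(p ∨ ¬s)) ∧ ◇¬(s ∨ ¬r), u
2. ¬(□(p ∨ ¬s) → □□(p ∨ ¬s)), u
3. ◇¬(s ∨ ¬r), u
4. □(p ∨ ¬s), u
5. ¬□□(p ∨ ¬s), u
6. p ∨ ¬s, u
7. ¬s, u
8. ¬(s ∨ ¬r), v
9. ¬s, v
10. r, v
11. p ∨ ¬s, v
12. ¬□(p ∨ ¬s), w
13. p ∨ ¬s, w
14. ¬s, w
15. ¬(p ∨ ¬s), x
16. ¬p, x
17. s, x
18. p ∨ ¬s, x
19. ¬s, x
Accessibility: uRu, uRv, uRw, uRx, vRv, wRw, wRx, xRx
Branch closes: s and ¬s both at x.
Every branch closes (one shown): unsatisfiable in S4, hence also in S5 (every S5-frame is an S4-frame).
T-tableau for the formula:
1. ¬(□(p ∨ ¬s) → □□(p ∨ ¬s)) ∧ ◇¬(s ∨ ¬r), u
2. ¬(□(p ∨ ¬s) → □□(p ∨ ¬s)), u
3. ◇¬(s ∨ ¬r), u
4. □(p ∨ ¬s), u
5. ¬□□(p ∨ ¬s), u
6. p ∨ ¬s, u
7. ¬s, u
8. ¬(s ∨ ¬r), v
9. ¬s, v
10. r, v
11. p ∨ ¬s, v
12. ¬□(p ∨ ¬s), w
13. p ∨ ¬s, w
14. ¬s, w
15. ¬(p ∨ ¬s), x
16. ¬p, x
17. s, x
Accessibility: uRu, uRv, uRw, vRv, wRw, wRx, xRx
Complete open branch: satisfiable in T, hence also in K (this T-model is also a K-model).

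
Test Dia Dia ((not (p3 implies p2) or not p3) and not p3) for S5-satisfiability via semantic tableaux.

1. Dia Dia ((not (p3 implies p2) or not p3) and not p3), u
2. Dia ((not (p3 implies p2) or not p3) and not p3), v   [Dia-rule on 1: fresh world v, uRv]
3. (not (p3 implies p2) or not p3) and not p3, w   [Dia-rule on 2: fresh world w, vRw]
4. not (p3 implies p2) or not p3, w   [and-rule on 3]
5. not p3, w   [and-rule on 3]
Accessibility: uRu, uRv, uRw, vRu, vRv, vRw, wRu, wRv, wRw

Yes, satisfiable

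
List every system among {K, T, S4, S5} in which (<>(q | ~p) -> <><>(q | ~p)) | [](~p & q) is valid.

K-tableau for the negation ~((<>(q | ~p) -> <><>(q | ~p)) | [](~p & q)):
1. ~((<>(q | ~p) -> <><>(q | ~p)) | [](~p & q)), u
2. ~(<>(q | ~p) -> <><>(q | ~p)), u
3. ~[](~p & q), u
4. <>(q | ~p), u
5. ~<><>(q | ~p), u
6. ~(~p & q), v
7. ~<>(q | ~p), v
8. ~q, v
9. q | ~p, w
10. ~<>(q | ~p), w
11. ~p, w
Accessibility: uRv, uRw
Complete open branch: countermodel on a K-frame, so not valid in K.
T-tableau for the negation ~((<>(q | ~p) -> <><>(q | ~p)) | [](~p & q)):
1. ~((<>(q | ~p) -> <><>(q | ~p)) | [](~p & q)), u
2. ~(<>(q | ~p) -> <><>(q | ~p)), u
3. ~[](~p & q), u
4. <>(q | ~p), u
5. ~<><>(q | ~p), u
6. ~<>(q | ~p), u
7. ~(q | ~p), u
8. ~q, u
9. p, u
10. ~(~p & q), v
11. ~<>(q | ~p), v
12. ~(q | ~p), v
13. ~q, v
14. p, v
15. q | ~p, w
16. ~<>(q | ~p), w
17. ~(q | ~p), w
18. ~q, w
19. p, w
20. ~p, w
Accessibility: uRu, uRv, uRw, vRv, wRw
Branch closes: p and ~p both at w.
Every branch closes (one shown): valid in T, hence also in S4, S5 (every theorem of T is a theorem of S4 and S5).

T, S4, S5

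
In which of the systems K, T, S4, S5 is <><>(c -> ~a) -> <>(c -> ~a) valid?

S4, S5

T-tableau for the negation ~(<><>(c -> ~a) -> <>(c -> ~a)):
1. ~(<><>(c -> ~a) -> <>(c -> ~a)), u
2. <><>(c -> ~a), u   [~->-rule on 1]
3. ~<>(c -> ~a), u   [~->-rule on 1]
4. ~(c -> ~a), u   [~<>-rule on 3 via uRu]
5. c, u   [~->-rule on 4]
6. a, u   [~->-rule on 4]
7. <>(c -> ~a), v   [<>-rule on 2: fresh world v, uRv]
8. ~(c -> ~a), v   [~<>-rule on 3 via uRv]
9. c, v   [~->-rule on 8]
10. a, v   [~->-rule on 8]
11. c -> ~a, w   [<>-rule on 7: fresh world w, vRw]
12. ~a, w   [->-rule on 11 (branches; this branch)]
Accessibility: uRu, uRv, vRv, vRw, wRw
Complete open branch: countermodel on a T-frame, so not valid in T, nor in K (the same frame is also a K-frame).
S4-tableau for the negation ~(<><>(c -> ~a) -> <>(c -> ~a)):
1. ~(<><>(c -> ~a) -> <>(c -> ~a)), u
2. <><>(c -> ~a), u   [~->-rule on 1]
3. ~<>(c -> ~a), u   [~->-rule on 1]
4. ~(c -> ~a), u   [~<>-rule on 3 via uRu]
5. c, u   [~->-rule on 4]
6. a, u   [~->-rule on 4]
7. <>(c -> ~a), v   [<>-rule on 2: fresh world v, uRv]
8. ~(c -> ~a), v   [~<>-rule on 3 via uRv]
9. c, v   [~->-rule on 8]
10. a, v   [~->-rule on 8]
11. c -> ~a, w   [<>-rule on 7: fresh world w, vRw]
12. ~(c -> ~a), w   [~<>-rule on 3 via uRw]
13. c, w   [~->-rule on 12]
14. a, w   [~->-rule on 12]
15. ~a, w   [->-rule on 11 (branches; this branch)]
Accessibility: uRu, uRv, uRw, vRv, vRw, wRw
Branch closes: a and ~a both at w.
Every branch closes (one shown): valid in S4, hence also in S5 (every theorem of S4 is a theorem of S5).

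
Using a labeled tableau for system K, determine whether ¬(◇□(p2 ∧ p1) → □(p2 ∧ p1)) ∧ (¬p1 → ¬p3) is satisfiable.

1. ¬(◇□(p2 ∧ p1) → □(p2 ∧ p1)) ∧ (¬p1 → ¬p3), 0
2. ¬(◇□(p2 ∧ p1) → □(p2 ∧ p1)), 0
3. ¬p1 → ¬p3, 0
4. ◇□(p2 ∧ p1), 0
5. ¬□(p2 ∧ p1), 0
6. ¬p3, 0
7. □(p2 ∧ p1), 1
8. ¬(p2 ∧ p1), 2
9. ¬p1, 2
Accessibility: 0R1, 0R2

Satisfiable (open branch found)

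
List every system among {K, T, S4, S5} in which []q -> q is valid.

T-tableau for the negation ~([]q -> q):
1. ~([]q -> q), w0
2. []q, w0   [~->-rule on 1]
3. ~q, w0   [~->-rule on 1]
4. q, w0   [[]-rule on 2 via w0Rw0]
Accessibility: w0Rw0
Branch closes: q and ~q both at w0.
Every branch closes (one shown): valid in T, hence also in S4, S5 (every theorem of T is a theorem of S4 and S5).
K-tableau for the negation ~([]q -> q):
1. ~([]q -> q), w0
2. []q, w0   [~->-rule on 1]
3. ~q, w0   [~->-rule on 1]
Complete open branch: countermodel on a K-frame, so not valid in K.

T, S4, S5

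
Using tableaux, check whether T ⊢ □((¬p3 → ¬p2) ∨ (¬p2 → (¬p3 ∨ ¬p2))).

Valid in T

Tableau for the negation ¬□((¬p3 → ¬p2) ∨ (¬p2 → (¬p3 ∨ ¬p2))):
1. ¬□((¬p3 → ¬p2) ∨ (¬p2 → (¬p3 ∨ ¬p2))), w0
2. ¬((¬p3 → ¬p2) ∨ (¬p2 → (¬p3 ∨ ¬p2))), w1
3. ¬(¬p3 → ¬p2), w1
4. ¬(¬p2 → (¬p3 ∨ ¬p2)), w1
5. ¬p3, w1
6. p2, w1
7. ¬p2, w1
8. ¬(¬p3 ∨ ¬p2), w1
Accessibility: w0Rw0, w0Rw1, w1Rw1
Branch closes: p2 and ¬p2 both at w1.
Every branch of the negation's tableau closes; the branch above is one of them.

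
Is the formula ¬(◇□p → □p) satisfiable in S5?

1. ¬(◇□p → □p), w0
2. ◇□p, w0
3. ¬□p, w0
4. □p, w1
5. p, w0
6. p, w1
7. ¬p, w2
8. p, w2
Accessibility: w0Rw0, w0Rw1, w0Rw2, w1Rw0, w1Rw1, w1Rw2, w2Rw0, w2Rw1, w2Rw2
Branch closes: p and ¬p both at w2.
Every branch closes; the branch above is one of them.

No, unsatisfiable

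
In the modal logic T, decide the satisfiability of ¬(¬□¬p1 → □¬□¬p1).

1. ¬(¬□¬p1 → □¬□¬p1), 0
2. ¬□¬p1, 0
3. ¬□¬□¬p1, 0
4. p1, 1
5. □¬p1, 2
6. ¬p1, 2
Accessibility: 0R0, 0R1, 0R2, 1R1, 2R2

Yes, satisfiable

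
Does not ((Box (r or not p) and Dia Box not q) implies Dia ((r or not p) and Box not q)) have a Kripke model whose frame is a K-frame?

Unsatisfiable (every branch closes)

1. not ((Box (r or not p) and Dia Box not q) implies Dia ((r or not p) and Box not q)), 0
2. Box (r or not p) and Dia Box not q, 0
3. not Dia ((r or not p) and Box not q), 0
4. Box (r or not p), 0
5. Dia Box not q, 0
6. Box not q, 1
7. not ((r or not p) and Box not q), 1
8. r or not p, 1
9. not Box not q, 1
10. not p, 1
11. q, 2
12. not q, 2
Accessibility: 0R1, 1R2
Branch closes: q and not q both at 2.
Every branch closes; the branch above is one of them.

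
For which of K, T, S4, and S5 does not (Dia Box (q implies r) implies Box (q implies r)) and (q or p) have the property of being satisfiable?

K, T, S4

S5-tableau for the formula:
1. not (Dia Box (q implies r) implies Box (q implies r)) and (q or p), w0
2. not (Dia Box (q implies r) implies Box (q implies r)), w0
3. q or p, w0
4. Dia Box (q implies r), w0
5. not Box (q implies r), w0
6. p, w0
7. Box (q implies r), w1
8. q implies r, w0
9. q implies r, w1
10. r, w0
11. r, w1
12. not (q implies r), w2
13. q, w2
14. not r, w2
15. q implies r, w2
16. r, w2
Accessibility: w0Rw0, w0Rw1, w0Rw2, w1Rw0, w1Rw1, w1Rw2, w2Rw0, w2Rw1, w2Rw2
Branch closes: r and not r both at w2.
Every branch closes (one shown): unsatisfiable in S5.
S4-tableau for the formula:
1. not (Dia Box (q implies r) implies Box (q implies r)) and (q or p), w0
2. not (Dia Box (q implies r) implies Box (q implies r)), w0
3. q or p, w0
4. Dia Box (q implies r), w0
5. not Box (q implies r), w0
6. p, w0
7. Box (q implies r), w1
8. q implies r, w1
9. r, w1
10. not (q implies r), w2
11. q, w2
12. not r, w2
Accessibility: w0Rw0, w0Rw1, w0Rw2, w1Rw1, w2Rw2
Complete open branch: satisfiable in S4, hence also in K, T (this S4-model is also a K-model and a T-model).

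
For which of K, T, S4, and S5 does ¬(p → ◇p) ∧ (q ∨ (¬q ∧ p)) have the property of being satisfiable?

K

T-tableau for the formula:
1. ¬(p → ◇p) ∧ (q ∨ (¬q ∧ p)), 0
2. ¬(p → ◇p), 0
3. q ∨ (¬q ∧ p), 0
4. p, 0
5. ¬◇p, 0
6. ¬p, 0
Accessibility: 0R0
Branch closes: p and ¬p both at 0.
Every branch closes (one shown): unsatisfiable in T, hence also in S4, S5 (every S4/S5-frame is a T-frame).
K-tableau for the formula:
1. ¬(p → ◇p) ∧ (q ∨ (¬q ∧ p)), 0
2. ¬(p → ◇p), 0
3. q ∨ (¬q ∧ p), 0
4. p, 0
5. ¬◇p, 0
6. ¬q ∧ p, 0
7. ¬q, 0
Complete open branch: satisfiable in K.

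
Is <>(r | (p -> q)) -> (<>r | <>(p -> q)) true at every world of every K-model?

Tableau for the negation ~(<>(r | (p -> q)) -> (<>r | <>(p -> q))):
1. ~(<>(r | (p -> q)) -> (<>r | <>(p -> q))), u
2. <>(r | (p -> q)), u
3. ~(<>r | <>(p -> q)), u
4. ~<>r, u
5. ~<>(p -> q), u
6. r | (p -> q), v
7. ~r, v
8. ~(p -> q), v
9. p, v
10. ~q, v
11. p -> q, v
12. q, v
Accessibility: uRv
Branch closes: q and ~q both at v.
Every branch of the negation's tableau closes; the branch above is one of them.

Valid in K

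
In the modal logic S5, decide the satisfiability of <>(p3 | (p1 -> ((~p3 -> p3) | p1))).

Satisfiable (open branch found)

1. <>(p3 | (p1 -> ((~p3 -> p3) | p1))), 0
2. p3 | (p1 -> ((~p3 -> p3) | p1)), 1
3. p1 -> ((~p3 -> p3) | p1), 1
4. (~p3 -> p3) | p1, 1
5. p1, 1
Accessibility: 0R0, 0R1, 1R0, 1R1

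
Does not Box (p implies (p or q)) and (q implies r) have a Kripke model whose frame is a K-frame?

1. not Box (p implies (p or q)) and (q implies r), 0
2. not Box (p implies (p or q)), 0   [and-rule on 1]
3. q implies r, 0   [and-rule on 1]
4. r, 0   [implies-rule on 3 (branches; this branch)]
5. not (p implies (p or q)), 1   [neg-Box-rule on 2: fresh world 1, 0R1]
6. p, 1   [neg-implies-rule on 5]
7. not (p or q), 1   [neg-implies-rule on 5]
8. not p, 1   [neg-or-rule on 7]
9. not q, 1   [neg-or-rule on 7]
Accessibility: 0R1
Branch closes: p and not p both at 1.
Every branch closes; the branch above is one of them.

No, unsatisfiable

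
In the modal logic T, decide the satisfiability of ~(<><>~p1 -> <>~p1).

Yes, satisfiable

1. ~(<><>~p1 -> <>~p1), w0
2. <><>~p1, w0   [~->-rule on 1]
3. ~<>~p1, w0   [~->-rule on 1]
4. p1, w0   [~<>-rule on 3 via w0Rw0]
5. <>~p1, w1   [<>-rule on 2: fresh world w1, w0Rw1]
6. p1, w1   [~<>-rule on 3 via w0Rw1]
7. ~p1, w2   [<>-rule on 5: fresh world w2, w1Rw2]
Accessibility: w0Rw0, w0Rw1, w1Rw1, w1Rw2, w2Rw2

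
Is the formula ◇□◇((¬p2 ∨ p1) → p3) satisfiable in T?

1. ◇□◇((¬p2 ∨ p1) → p3), u
2. □◇((¬p2 ∨ p1) → p3), v   [◇-rule on 1: fresh world v, uRv]
3. ◇((¬p2 ∨ p1) → p3), v   [□-rule on 2 via vRv]
4. (¬p2 ∨ p1) → p3, w   [◇-rule on 3: fresh world w, vRw]
5. ◇((¬p2 ∨ p1) → p3), w   [□-rule on 2 via vRw]
6. p3, w   [→-rule on 4 (branches; this branch)]
7. (¬p2 ∨ p1) → p3, x   [◇-rule on 5: fresh world x, wRx]
8. p3, x   [→-rule on 7 (branches; this branch)]
Accessibility: uRu, uRv, vRv, vRw, wRw, wRx, xRx

Satisfiable (open branch found)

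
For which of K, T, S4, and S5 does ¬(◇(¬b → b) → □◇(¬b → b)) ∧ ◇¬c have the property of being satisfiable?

S5-tableau for the formula:
1. ¬(◇(¬b → b) → □◇(¬b → b)) ∧ ◇¬c, u
2. ¬(◇(¬b → b) → □◇(¬b → b)), u
3. ◇¬c, u
4. ◇(¬b → b), u
5. ¬□◇(¬b → b), u
6. ¬c, v
7. ¬b → b, w
8. b, w
9. ¬◇(¬b → b), x
10. ¬(¬b → b), u
11. ¬b, u
12. ¬(¬b → b), v
13. ¬b, v
14. ¬(¬b → b), w
15. ¬b, w
Accessibility: uRu, uRv, uRw, uRx, vRu, vRv, vRw, vRx, wRu, wRv, wRw, wRx, xRu, xRv, xRw, xRx
Branch closes: b and ¬b both at w.
Every branch closes (one shown): unsatisfiable in S5.
S4-tableau for the formula:
1. ¬(◇(¬b → b) → □◇(¬b → b)) ∧ ◇¬c, u
2. ¬(◇(¬b → b) → □◇(¬b → b)), u
3. ◇¬c, u
4. ◇(¬b → b), u
5. ¬□◇(¬b → b), u
6. ¬c, v
7. ¬b → b, w
8. b, w
9. ¬◇(¬b → b), x
10. ¬(¬b → b), x
11. ¬b, x
Accessibility: uRu, uRv, uRw, uRx, vRv, wRw, xRx
Complete open branch: satisfiable in S4, hence also in K, T (this S4-model is also a K-model and a T-model).

K, T, S4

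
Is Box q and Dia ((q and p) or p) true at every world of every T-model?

Not valid

Tableau for the negation not (Box q and Dia ((q and p) or p)):
1. not (Box q and Dia ((q and p) or p)), 0
2. not Dia ((q and p) or p), 0
3. not ((q and p) or p), 0
4. not (q and p), 0
5. not p, 0
Accessibility: 0R0
The negation has an open branch (countermodel exists).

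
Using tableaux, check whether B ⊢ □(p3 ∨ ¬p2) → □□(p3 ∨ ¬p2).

Tableau for the negation ¬(□(p3 ∨ ¬p2) → □□(p3 ∨ ¬p2)):
1. ¬(□(p3 ∨ ¬p2) → □□(p3 ∨ ¬p2)), u
2. □(p3 ∨ ¬p2), u   [¬→-rule on 1]
3. ¬□□(p3 ∨ ¬p2), u   [¬→-rule on 1]
4. p3 ∨ ¬p2, u   [□-rule on 2 via uRu]
5. ¬p2, u   [∨-rule on 4 (branches; this branch)]
6. ¬□(p3 ∨ ¬p2), v   [¬□-rule on 3: fresh world v, uRv]
7. p3 ∨ ¬p2, v   [□-rule on 2 via uRv]
8. ¬p2, v   [∨-rule on 7 (branches; this branch)]
9. ¬(p3 ∨ ¬p2), w   [¬□-rule on 6: fresh world w, vRw]
10. ¬p3, w   [¬∨-rule on 9]
11. p2, w   [¬∨-rule on 9]
Accessibility: uRu, uRv, vRu, vRv, vRw, wRv, wRw
The negation has an open branch (countermodel exists).

Invalid (countermodel exists)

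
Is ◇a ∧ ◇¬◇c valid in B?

Invalid (countermodel exists)

Tableau for the negation ¬(◇a ∧ ◇¬◇c):
1. ¬(◇a ∧ ◇¬◇c), 0
2. ¬◇¬◇c, 0
3. ◇c, 0
4. c, 1
5. ◇c, 1
6. c, 2
Accessibility: 0R0, 0R1, 1R0, 1R1, 1R2, 2R1, 2R2
The negation has an open branch (countermodel exists).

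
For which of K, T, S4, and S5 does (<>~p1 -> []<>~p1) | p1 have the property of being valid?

S4-tableau for the negation ~((<>~p1 -> []<>~p1) | p1):
1. ~((<>~p1 -> []<>~p1) | p1), 0
2. ~(<>~p1 -> []<>~p1), 0
3. ~p1, 0
4. <>~p1, 0
5. ~[]<>~p1, 0
6. ~p1, 1
7. ~<>~p1, 2
8. p1, 2
Accessibility: 0R0, 0R1, 0R2, 1R1, 2R2
Complete open branch: countermodel on an S4-frame, so not valid in S4, nor in K, T (the same frame is also a K-frame and a T-frame).
S5-tableau for the negation ~((<>~p1 -> []<>~p1) | p1):
1. ~((<>~p1 -> []<>~p1) | p1), 0
2. ~(<>~p1 -> []<>~p1), 0
3. ~p1, 0
4. <>~p1, 0
5. ~[]<>~p1, 0
6. ~p1, 1
7. ~<>~p1, 2
8. p1, 0
Accessibility: 0R0, 0R1, 0R2, 1R0, 1R1, 1R2, 2R0, 2R1, 2R2
Branch closes: p1 and ~p1 both at 0.
Every branch closes (one shown): valid in S5.

S5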